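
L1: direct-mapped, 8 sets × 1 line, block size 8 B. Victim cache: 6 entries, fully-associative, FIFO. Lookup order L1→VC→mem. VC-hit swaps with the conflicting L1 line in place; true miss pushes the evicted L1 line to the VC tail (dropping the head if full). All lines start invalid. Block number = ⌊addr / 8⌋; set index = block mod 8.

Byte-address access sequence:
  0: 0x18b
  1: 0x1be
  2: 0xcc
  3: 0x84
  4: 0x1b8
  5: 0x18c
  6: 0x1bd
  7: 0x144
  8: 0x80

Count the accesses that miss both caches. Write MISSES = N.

MISSES = 5

0: 0x18b (blk 49, set 1) → MISS  vc=[]
1: 0x1be (blk 55, set 7) → MISS  vc=[]
2: 0xcc (blk 25, set 1) → MISS  vc=[49]
3: 0x84 (blk 16, set 0) → MISS  vc=[49]
4: 0x1b8 (blk 55, set 7) → L1-HIT  vc=[49]
5: 0x18c (blk 49, set 1) → VC-HIT  vc=[25]
6: 0x1bd (blk 55, set 7) → L1-HIT  vc=[25]
7: 0x144 (blk 40, set 0) → MISS  vc=[25, 16]
8: 0x80 (blk 16, set 0) → VC-HIT  vc=[25, 40]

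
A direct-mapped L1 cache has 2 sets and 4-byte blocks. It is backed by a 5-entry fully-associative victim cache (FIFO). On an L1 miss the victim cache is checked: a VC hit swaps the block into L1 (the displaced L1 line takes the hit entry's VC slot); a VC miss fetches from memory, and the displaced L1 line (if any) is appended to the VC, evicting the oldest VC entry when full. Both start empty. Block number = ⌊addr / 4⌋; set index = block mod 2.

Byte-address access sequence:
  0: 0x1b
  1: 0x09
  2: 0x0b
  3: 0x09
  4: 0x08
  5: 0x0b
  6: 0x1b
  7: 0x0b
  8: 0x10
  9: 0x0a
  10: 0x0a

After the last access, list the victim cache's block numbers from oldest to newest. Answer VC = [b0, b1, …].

  [0] addr=0x1b blk=6 s=0: MISS | VC []
  [1] addr=0x9 blk=2 s=0: MISS | VC [6]
  [2] addr=0xb blk=2 s=0: L1-HIT | VC [6]
  [3] addr=0x9 blk=2 s=0: L1-HIT | VC [6]
  [4] addr=0x8 blk=2 s=0: L1-HIT | VC [6]
  [5] addr=0xb blk=2 s=0: L1-HIT | VC [6]
  [6] addr=0x1b blk=6 s=0: VC-HIT | VC [2]
  [7] addr=0xb blk=2 s=0: VC-HIT | VC [6]
  [8] addr=0x10 blk=4 s=0: MISS | VC [6, 2]
  [9] addr=0xa blk=2 s=0: VC-HIT | VC [6, 4]
  [10] addr=0xa blk=2 s=0: L1-HIT | VC [6, 4]

VC = [6, 4]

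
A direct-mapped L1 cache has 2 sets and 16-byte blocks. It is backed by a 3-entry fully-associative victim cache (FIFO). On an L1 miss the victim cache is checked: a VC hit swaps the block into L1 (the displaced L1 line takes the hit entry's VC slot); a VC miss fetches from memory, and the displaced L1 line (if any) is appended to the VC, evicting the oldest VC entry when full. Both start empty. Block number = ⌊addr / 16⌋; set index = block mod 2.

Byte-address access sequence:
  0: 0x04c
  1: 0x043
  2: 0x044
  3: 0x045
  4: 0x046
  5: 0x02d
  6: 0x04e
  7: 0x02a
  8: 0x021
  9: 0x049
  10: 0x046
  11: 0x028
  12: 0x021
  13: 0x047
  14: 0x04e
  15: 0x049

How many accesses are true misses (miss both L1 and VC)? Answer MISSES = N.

MISSES = 2

0: 0x4c (blk 4, set 0) → MISS  vc=[]
1: 0x43 (blk 4, set 0) → L1-HIT  vc=[]
2: 0x44 (blk 4, set 0) → L1-HIT  vc=[]
3: 0x45 (blk 4, set 0) → L1-HIT  vc=[]
4: 0x46 (blk 4, set 0) → L1-HIT  vc=[]
5: 0x2d (blk 2, set 0) → MISS  vc=[4]
6: 0x4e (blk 4, set 0) → VC-HIT  vc=[2]
7: 0x2a (blk 2, set 0) → VC-HIT  vc=[4]
8: 0x21 (blk 2, set 0) → L1-HIT  vc=[4]
9: 0x49 (blk 4, set 0) → VC-HIT  vc=[2]
10: 0x46 (blk 4, set 0) → L1-HIT  vc=[2]
11: 0x28 (blk 2, set 0) → VC-HIT  vc=[4]
12: 0x21 (blk 2, set 0) → L1-HIT  vc=[4]
13: 0x47 (blk 4, set 0) → VC-HIT  vc=[2]
14: 0x4e (blk 4, set 0) → L1-HIT  vc=[2]
15: 0x49 (blk 4, set 0) → L1-HIT  vc=[2]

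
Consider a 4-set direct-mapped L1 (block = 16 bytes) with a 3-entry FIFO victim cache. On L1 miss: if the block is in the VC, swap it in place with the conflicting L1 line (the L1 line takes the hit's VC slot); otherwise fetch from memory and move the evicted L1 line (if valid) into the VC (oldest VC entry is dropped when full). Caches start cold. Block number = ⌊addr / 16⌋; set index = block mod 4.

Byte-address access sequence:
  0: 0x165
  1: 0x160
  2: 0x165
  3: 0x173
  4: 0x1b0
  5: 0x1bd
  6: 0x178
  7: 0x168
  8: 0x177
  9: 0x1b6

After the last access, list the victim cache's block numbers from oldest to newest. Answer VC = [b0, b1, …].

VC = [23]

#0 0x165→b22/s2 MISS; vc=[]
#1 0x160→b22/s2 L1-HIT; vc=[]
#2 0x165→b22/s2 L1-HIT; vc=[]
#3 0x173→b23/s3 MISS; vc=[]
#4 0x1b0→b27/s3 MISS; vc=[23]
#5 0x1bd→b27/s3 L1-HIT; vc=[23]
#6 0x178→b23/s3 VC-HIT; vc=[27]
#7 0x168→b22/s2 L1-HIT; vc=[27]
#8 0x177→b23/s3 L1-HIT; vc=[27]
#9 0x1b6→b27/s3 VC-HIT; vc=[23]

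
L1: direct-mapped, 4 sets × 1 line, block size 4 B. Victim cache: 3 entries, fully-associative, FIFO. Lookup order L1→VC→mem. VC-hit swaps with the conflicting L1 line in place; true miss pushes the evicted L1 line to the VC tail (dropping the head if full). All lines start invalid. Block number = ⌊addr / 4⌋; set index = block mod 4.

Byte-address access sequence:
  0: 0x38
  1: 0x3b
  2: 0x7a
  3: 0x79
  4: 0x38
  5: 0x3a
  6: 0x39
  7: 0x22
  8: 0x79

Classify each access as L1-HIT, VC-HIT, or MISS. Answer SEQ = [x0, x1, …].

0: 0x38 (blk 14, set 2) → MISS  vc=[]
1: 0x3b (blk 14, set 2) → L1-HIT  vc=[]
2: 0x7a (blk 30, set 2) → MISS  vc=[14]
3: 0x79 (blk 30, set 2) → L1-HIT  vc=[14]
4: 0x38 (blk 14, set 2) → VC-HIT  vc=[30]
5: 0x3a (blk 14, set 2) → L1-HIT  vc=[30]
6: 0x39 (blk 14, set 2) → L1-HIT  vc=[30]
7: 0x22 (blk 8, set 0) → MISS  vc=[30]
8: 0x79 (blk 30, set 2) → VC-HIT  vc=[14]

SEQ = [MISS, L1-HIT, MISS, L1-HIT, VC-HIT, L1-HIT, L1-HIT, MISS, VC-HIT]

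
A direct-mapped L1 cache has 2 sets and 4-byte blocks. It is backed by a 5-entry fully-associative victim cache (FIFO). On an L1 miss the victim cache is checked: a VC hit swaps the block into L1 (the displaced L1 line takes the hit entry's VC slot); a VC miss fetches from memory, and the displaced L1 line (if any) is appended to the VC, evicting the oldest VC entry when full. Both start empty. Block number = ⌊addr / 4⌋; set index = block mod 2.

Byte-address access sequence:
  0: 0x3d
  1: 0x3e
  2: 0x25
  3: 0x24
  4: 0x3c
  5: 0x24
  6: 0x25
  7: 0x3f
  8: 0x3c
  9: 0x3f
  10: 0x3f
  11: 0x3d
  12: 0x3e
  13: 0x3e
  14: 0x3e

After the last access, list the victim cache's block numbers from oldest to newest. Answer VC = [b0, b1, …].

VC = [9]

0: 0x3d (blk 15, set 1) → MISS  vc=[]
1: 0x3e (blk 15, set 1) → L1-HIT  vc=[]
2: 0x25 (blk 9, set 1) → MISS  vc=[15]
3: 0x24 (blk 9, set 1) → L1-HIT  vc=[15]
4: 0x3c (blk 15, set 1) → VC-HIT  vc=[9]
5: 0x24 (blk 9, set 1) → VC-HIT  vc=[15]
6: 0x25 (blk 9, set 1) → L1-HIT  vc=[15]
7: 0x3f (blk 15, set 1) → VC-HIT  vc=[9]
8: 0x3c (blk 15, set 1) → L1-HIT  vc=[9]
9: 0x3f (blk 15, set 1) → L1-HIT  vc=[9]
10: 0x3f (blk 15, set 1) → L1-HIT  vc=[9]
11: 0x3d (blk 15, set 1) → L1-HIT  vc=[9]
12: 0x3e (blk 15, set 1) → L1-HIT  vc=[9]
13: 0x3e (blk 15, set 1) → L1-HIT  vc=[9]
14: 0x3e (blk 15, set 1) → L1-HIT  vc=[9]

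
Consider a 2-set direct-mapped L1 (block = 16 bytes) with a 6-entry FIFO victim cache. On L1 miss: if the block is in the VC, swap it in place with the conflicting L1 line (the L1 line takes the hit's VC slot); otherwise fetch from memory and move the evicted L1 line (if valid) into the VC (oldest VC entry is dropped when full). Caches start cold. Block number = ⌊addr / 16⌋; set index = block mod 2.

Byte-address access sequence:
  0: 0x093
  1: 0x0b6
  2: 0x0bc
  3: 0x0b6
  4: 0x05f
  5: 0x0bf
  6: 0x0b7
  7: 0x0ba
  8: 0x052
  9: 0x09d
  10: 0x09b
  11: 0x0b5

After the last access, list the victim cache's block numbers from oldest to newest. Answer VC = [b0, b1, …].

0: 0x93 (blk 9, set 1) → MISS  vc=[]
1: 0xb6 (blk 11, set 1) → MISS  vc=[9]
2: 0xbc (blk 11, set 1) → L1-HIT  vc=[9]
3: 0xb6 (blk 11, set 1) → L1-HIT  vc=[9]
4: 0x5f (blk 5, set 1) → MISS  vc=[9, 11]
5: 0xbf (blk 11, set 1) → VC-HIT  vc=[9, 5]
6: 0xb7 (blk 11, set 1) → L1-HIT  vc=[9, 5]
7: 0xba (blk 11, set 1) → L1-HIT  vc=[9, 5]
8: 0x52 (blk 5, set 1) → VC-HIT  vc=[9, 11]
9: 0x9d (blk 9, set 1) → VC-HIT  vc=[5, 11]
10: 0x9b (blk 9, set 1) → L1-HIT  vc=[5, 11]
11: 0xb5 (blk 11, set 1) → VC-HIT  vc=[5, 9]

VC = [5, 9]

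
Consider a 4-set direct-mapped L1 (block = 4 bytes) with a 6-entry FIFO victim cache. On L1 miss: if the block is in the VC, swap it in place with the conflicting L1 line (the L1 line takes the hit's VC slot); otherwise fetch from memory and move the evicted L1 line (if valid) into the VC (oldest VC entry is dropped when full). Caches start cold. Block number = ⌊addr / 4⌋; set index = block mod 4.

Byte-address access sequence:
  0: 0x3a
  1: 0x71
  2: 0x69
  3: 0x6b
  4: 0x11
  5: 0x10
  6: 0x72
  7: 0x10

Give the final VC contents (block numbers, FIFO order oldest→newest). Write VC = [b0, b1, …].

  [0] addr=0x3a blk=14 s=2: MISS | VC []
  [1] addr=0x71 blk=28 s=0: MISS | VC []
  [2] addr=0x69 blk=26 s=2: MISS | VC [14]
  [3] addr=0x6b blk=26 s=2: L1-HIT | VC [14]
  [4] addr=0x11 blk=4 s=0: MISS | VC [14, 28]
  [5] addr=0x10 blk=4 s=0: L1-HIT | VC [14, 28]
  [6] addr=0x72 blk=28 s=0: VC-HIT | VC [14, 4]
  [7] addr=0x10 blk=4 s=0: VC-HIT | VC [14, 28]

VC = [14, 28]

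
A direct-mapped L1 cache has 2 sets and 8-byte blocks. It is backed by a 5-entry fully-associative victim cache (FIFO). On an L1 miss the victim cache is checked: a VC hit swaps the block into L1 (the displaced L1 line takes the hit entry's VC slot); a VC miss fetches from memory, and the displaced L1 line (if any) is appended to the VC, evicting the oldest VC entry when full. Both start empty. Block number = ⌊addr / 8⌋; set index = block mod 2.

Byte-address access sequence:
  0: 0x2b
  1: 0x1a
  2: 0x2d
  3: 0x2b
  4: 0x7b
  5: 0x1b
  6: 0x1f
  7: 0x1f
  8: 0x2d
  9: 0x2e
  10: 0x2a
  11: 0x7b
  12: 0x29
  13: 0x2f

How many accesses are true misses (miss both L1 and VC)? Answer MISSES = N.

0: 0x2b (blk 5, set 1) → MISS  vc=[]
1: 0x1a (blk 3, set 1) → MISS  vc=[5]
2: 0x2d (blk 5, set 1) → VC-HIT  vc=[3]
3: 0x2b (blk 5, set 1) → L1-HIT  vc=[3]
4: 0x7b (blk 15, set 1) → MISS  vc=[3, 5]
5: 0x1b (blk 3, set 1) → VC-HIT  vc=[15, 5]
6: 0x1f (blk 3, set 1) → L1-HIT  vc=[15, 5]
7: 0x1f (blk 3, set 1) → L1-HIT  vc=[15, 5]
8: 0x2d (blk 5, set 1) → VC-HIT  vc=[15, 3]
9: 0x2e (blk 5, set 1) → L1-HIT  vc=[15, 3]
10: 0x2a (blk 5, set 1) → L1-HIT  vc=[15, 3]
11: 0x7b (blk 15, set 1) → VC-HIT  vc=[5, 3]
12: 0x29 (blk 5, set 1) → VC-HIT  vc=[15, 3]
13: 0x2f (blk 5, set 1) → L1-HIT  vc=[15, 3]

MISSES = 3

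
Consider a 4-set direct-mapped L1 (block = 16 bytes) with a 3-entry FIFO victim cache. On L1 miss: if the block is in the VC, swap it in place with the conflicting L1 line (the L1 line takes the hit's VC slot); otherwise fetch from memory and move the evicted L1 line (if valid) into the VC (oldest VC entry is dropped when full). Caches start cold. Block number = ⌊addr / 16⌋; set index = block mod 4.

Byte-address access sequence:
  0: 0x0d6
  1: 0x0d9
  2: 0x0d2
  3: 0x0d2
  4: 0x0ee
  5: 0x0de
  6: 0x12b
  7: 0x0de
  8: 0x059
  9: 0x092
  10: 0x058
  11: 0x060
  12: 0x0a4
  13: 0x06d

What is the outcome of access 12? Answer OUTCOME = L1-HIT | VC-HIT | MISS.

  [0] addr=0xd6 blk=13 s=1: MISS | VC []
  [1] addr=0xd9 blk=13 s=1: L1-HIT | VC []
  [2] addr=0xd2 blk=13 s=1: L1-HIT | VC []
  [3] addr=0xd2 blk=13 s=1: L1-HIT | VC []
  [4] addr=0xee blk=14 s=2: MISS | VC []
  [5] addr=0xde blk=13 s=1: L1-HIT | VC []
  [6] addr=0x12b blk=18 s=2: MISS | VC [14]
  [7] addr=0xde blk=13 s=1: L1-HIT | VC [14]
  [8] addr=0x59 blk=5 s=1: MISS | VC [14, 13]
  [9] addr=0x92 blk=9 s=1: MISS | VC [14, 13, 5]
  [10] addr=0x58 blk=5 s=1: VC-HIT | VC [14, 13, 9]
  [11] addr=0x60 blk=6 s=2: MISS | VC [13, 9, 18]
  [12] addr=0xa4 blk=10 s=2: MISS | VC [9, 18, 6]
  [13] addr=0x6d blk=6 s=2: VC-HIT | VC [9, 18, 10]

OUTCOME = MISS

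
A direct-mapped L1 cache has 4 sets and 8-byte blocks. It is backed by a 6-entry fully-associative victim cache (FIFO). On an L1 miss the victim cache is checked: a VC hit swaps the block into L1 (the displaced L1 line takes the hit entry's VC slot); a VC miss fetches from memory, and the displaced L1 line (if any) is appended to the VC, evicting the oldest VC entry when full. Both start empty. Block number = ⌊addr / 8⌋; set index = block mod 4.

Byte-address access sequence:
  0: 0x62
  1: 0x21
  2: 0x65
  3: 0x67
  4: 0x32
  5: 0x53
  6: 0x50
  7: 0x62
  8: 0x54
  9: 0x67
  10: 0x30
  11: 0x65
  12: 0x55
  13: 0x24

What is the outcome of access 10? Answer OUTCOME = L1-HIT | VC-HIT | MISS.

OUTCOME = VC-HIT

0: 0x62 (blk 12, set 0) → MISS  vc=[]
1: 0x21 (blk 4, set 0) → MISS  vc=[12]
2: 0x65 (blk 12, set 0) → VC-HIT  vc=[4]
3: 0x67 (blk 12, set 0) → L1-HIT  vc=[4]
4: 0x32 (blk 6, set 2) → MISS  vc=[4]
5: 0x53 (blk 10, set 2) → MISS  vc=[4, 6]
6: 0x50 (blk 10, set 2) → L1-HIT  vc=[4, 6]
7: 0x62 (blk 12, set 0) → L1-HIT  vc=[4, 6]
8: 0x54 (blk 10, set 2) → L1-HIT  vc=[4, 6]
9: 0x67 (blk 12, set 0) → L1-HIT  vc=[4, 6]
10: 0x30 (blk 6, set 2) → VC-HIT  vc=[4, 10]
11: 0x65 (blk 12, set 0) → L1-HIT  vc=[4, 10]
12: 0x55 (blk 10, set 2) → VC-HIT  vc=[4, 6]
13: 0x24 (blk 4, set 0) → VC-HIT  vc=[12, 6]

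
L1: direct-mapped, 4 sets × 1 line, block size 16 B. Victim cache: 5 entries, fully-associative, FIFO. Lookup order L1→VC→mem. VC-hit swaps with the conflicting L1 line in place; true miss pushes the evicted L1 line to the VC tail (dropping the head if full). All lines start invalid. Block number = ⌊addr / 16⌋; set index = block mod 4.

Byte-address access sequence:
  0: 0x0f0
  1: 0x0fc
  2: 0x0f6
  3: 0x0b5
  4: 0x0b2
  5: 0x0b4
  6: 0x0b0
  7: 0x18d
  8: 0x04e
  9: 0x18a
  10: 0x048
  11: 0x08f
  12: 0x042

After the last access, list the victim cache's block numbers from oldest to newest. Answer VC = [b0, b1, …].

VC = [15, 24, 8]

0: 0xf0 (blk 15, set 3) → MISS  vc=[]
1: 0xfc (blk 15, set 3) → L1-HIT  vc=[]
2: 0xf6 (blk 15, set 3) → L1-HIT  vc=[]
3: 0xb5 (blk 11, set 3) → MISS  vc=[15]
4: 0xb2 (blk 11, set 3) → L1-HIT  vc=[15]
5: 0xb4 (blk 11, set 3) → L1-HIT  vc=[15]
6: 0xb0 (blk 11, set 3) → L1-HIT  vc=[15]
7: 0x18d (blk 24, set 0) → MISS  vc=[15]
8: 0x4e (blk 4, set 0) → MISS  vc=[15, 24]
9: 0x18a (blk 24, set 0) → VC-HIT  vc=[15, 4]
10: 0x48 (blk 4, set 0) → VC-HIT  vc=[15, 24]
11: 0x8f (blk 8, set 0) → MISS  vc=[15, 24, 4]
12: 0x42 (blk 4, set 0) → VC-HIT  vc=[15, 24, 8]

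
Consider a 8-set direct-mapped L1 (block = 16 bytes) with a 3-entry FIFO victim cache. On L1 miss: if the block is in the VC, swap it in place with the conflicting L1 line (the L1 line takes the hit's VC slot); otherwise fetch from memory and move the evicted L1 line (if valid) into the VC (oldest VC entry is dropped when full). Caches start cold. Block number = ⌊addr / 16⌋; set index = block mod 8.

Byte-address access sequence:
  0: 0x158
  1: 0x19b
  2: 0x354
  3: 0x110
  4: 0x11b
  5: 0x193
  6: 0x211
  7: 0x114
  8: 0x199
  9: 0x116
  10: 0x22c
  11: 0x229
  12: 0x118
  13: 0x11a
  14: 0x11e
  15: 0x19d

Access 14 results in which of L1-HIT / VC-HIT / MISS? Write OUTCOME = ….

  [0] addr=0x158 blk=21 s=5: MISS | VC []
  [1] addr=0x19b blk=25 s=1: MISS | VC []
  [2] addr=0x354 blk=53 s=5: MISS | VC [21]
  [3] addr=0x110 blk=17 s=1: MISS | VC [21, 25]
  [4] addr=0x11b blk=17 s=1: L1-HIT | VC [21, 25]
  [5] addr=0x193 blk=25 s=1: VC-HIT | VC [21, 17]
  [6] addr=0x211 blk=33 s=1: MISS | VC [21, 17, 25]
  [7] addr=0x114 blk=17 s=1: VC-HIT | VC [21, 33, 25]
  [8] addr=0x199 blk=25 s=1: VC-HIT | VC [21, 33, 17]
  [9] addr=0x116 blk=17 s=1: VC-HIT | VC [21, 33, 25]
  [10] addr=0x22c blk=34 s=2: MISS | VC [21, 33, 25]
  [11] addr=0x229 blk=34 s=2: L1-HIT | VC [21, 33, 25]
  [12] addr=0x118 blk=17 s=1: L1-HIT | VC [21, 33, 25]
  [13] addr=0x11a blk=17 s=1: L1-HIT | VC [21, 33, 25]
  [14] addr=0x11e blk=17 s=1: L1-HIT | VC [21, 33, 25]
  [15] addr=0x19d blk=25 s=1: VC-HIT | VC [21, 33, 17]

OUTCOME = L1-HIT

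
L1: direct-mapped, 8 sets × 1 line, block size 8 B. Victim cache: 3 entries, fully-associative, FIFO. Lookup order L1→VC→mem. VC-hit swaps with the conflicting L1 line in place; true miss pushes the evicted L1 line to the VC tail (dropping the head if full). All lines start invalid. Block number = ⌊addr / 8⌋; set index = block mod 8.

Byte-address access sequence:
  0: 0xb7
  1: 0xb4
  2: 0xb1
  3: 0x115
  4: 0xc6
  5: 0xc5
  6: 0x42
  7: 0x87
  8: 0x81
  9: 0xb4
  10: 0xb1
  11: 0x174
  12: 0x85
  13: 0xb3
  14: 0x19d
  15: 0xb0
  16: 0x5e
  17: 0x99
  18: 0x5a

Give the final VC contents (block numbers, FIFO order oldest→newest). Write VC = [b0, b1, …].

#0 0xb7→b22/s6 MISS; vc=[]
#1 0xb4→b22/s6 L1-HIT; vc=[]
#2 0xb1→b22/s6 L1-HIT; vc=[]
#3 0x115→b34/s2 MISS; vc=[]
#4 0xc6→b24/s0 MISS; vc=[]
#5 0xc5→b24/s0 L1-HIT; vc=[]
#6 0x42→b8/s0 MISS; vc=[24]
#7 0x87→b16/s0 MISS; vc=[24,8]
#8 0x81→b16/s0 L1-HIT; vc=[24,8]
#9 0xb4→b22/s6 L1-HIT; vc=[24,8]
#10 0xb1→b22/s6 L1-HIT; vc=[24,8]
#11 0x174→b46/s6 MISS; vc=[24,8,22]
#12 0x85→b16/s0 L1-HIT; vc=[24,8,22]
#13 0xb3→b22/s6 VC-HIT; vc=[24,8,46]
#14 0x19d→b51/s3 MISS; vc=[24,8,46]
#15 0xb0→b22/s6 L1-HIT; vc=[24,8,46]
#16 0x5e→b11/s3 MISS; vc=[8,46,51]
#17 0x99→b19/s3 MISS; vc=[46,51,11]
#18 0x5a→b11/s3 VC-HIT; vc=[46,51,19]

VC = [46, 51, 19]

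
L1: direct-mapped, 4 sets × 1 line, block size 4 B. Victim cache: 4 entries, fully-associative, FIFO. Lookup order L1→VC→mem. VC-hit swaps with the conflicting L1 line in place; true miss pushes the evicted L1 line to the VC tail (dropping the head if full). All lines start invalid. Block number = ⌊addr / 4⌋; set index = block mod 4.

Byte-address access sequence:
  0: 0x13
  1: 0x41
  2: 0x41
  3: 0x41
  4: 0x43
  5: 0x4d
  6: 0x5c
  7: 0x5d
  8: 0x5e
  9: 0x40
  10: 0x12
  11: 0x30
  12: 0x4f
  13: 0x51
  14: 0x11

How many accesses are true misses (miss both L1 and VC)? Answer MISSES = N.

MISSES = 6

#0 0x13→b4/s0 MISS; vc=[]
#1 0x41→b16/s0 MISS; vc=[4]
#2 0x41→b16/s0 L1-HIT; vc=[4]
#3 0x41→b16/s0 L1-HIT; vc=[4]
#4 0x43→b16/s0 L1-HIT; vc=[4]
#5 0x4d→b19/s3 MISS; vc=[4]
#6 0x5c→b23/s3 MISS; vc=[4,19]
#7 0x5d→b23/s3 L1-HIT; vc=[4,19]
#8 0x5e→b23/s3 L1-HIT; vc=[4,19]
#9 0x40→b16/s0 L1-HIT; vc=[4,19]
#10 0x12→b4/s0 VC-HIT; vc=[16,19]
#11 0x30→b12/s0 MISS; vc=[16,19,4]
#12 0x4f→b19/s3 VC-HIT; vc=[16,23,4]
#13 0x51→b20/s0 MISS; vc=[16,23,4,12]
#14 0x11→b4/s0 VC-HIT; vc=[16,23,20,12]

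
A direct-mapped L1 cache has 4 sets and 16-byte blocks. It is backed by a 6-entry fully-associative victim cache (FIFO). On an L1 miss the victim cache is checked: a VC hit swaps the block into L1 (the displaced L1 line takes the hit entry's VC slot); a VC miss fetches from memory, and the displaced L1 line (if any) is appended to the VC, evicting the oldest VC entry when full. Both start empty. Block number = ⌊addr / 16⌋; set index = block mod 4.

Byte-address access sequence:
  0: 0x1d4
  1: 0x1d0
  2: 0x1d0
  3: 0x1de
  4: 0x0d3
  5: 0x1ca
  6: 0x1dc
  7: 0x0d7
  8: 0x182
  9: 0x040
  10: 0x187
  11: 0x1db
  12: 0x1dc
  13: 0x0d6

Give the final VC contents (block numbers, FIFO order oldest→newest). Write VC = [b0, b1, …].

0: 0x1d4 (blk 29, set 1) → MISS  vc=[]
1: 0x1d0 (blk 29, set 1) → L1-HIT  vc=[]
2: 0x1d0 (blk 29, set 1) → L1-HIT  vc=[]
3: 0x1de (blk 29, set 1) → L1-HIT  vc=[]
4: 0xd3 (blk 13, set 1) → MISS  vc=[29]
5: 0x1ca (blk 28, set 0) → MISS  vc=[29]
6: 0x1dc (blk 29, set 1) → VC-HIT  vc=[13]
7: 0xd7 (blk 13, set 1) → VC-HIT  vc=[29]
8: 0x182 (blk 24, set 0) → MISS  vc=[29, 28]
9: 0x40 (blk 4, set 0) → MISS  vc=[29, 28, 24]
10: 0x187 (blk 24, set 0) → VC-HIT  vc=[29, 28, 4]
11: 0x1db (blk 29, set 1) → VC-HIT  vc=[13, 28, 4]
12: 0x1dc (blk 29, set 1) → L1-HIT  vc=[13, 28, 4]
13: 0xd6 (blk 13, set 1) → VC-HIT  vc=[29, 28, 4]

VC = [29, 28, 4]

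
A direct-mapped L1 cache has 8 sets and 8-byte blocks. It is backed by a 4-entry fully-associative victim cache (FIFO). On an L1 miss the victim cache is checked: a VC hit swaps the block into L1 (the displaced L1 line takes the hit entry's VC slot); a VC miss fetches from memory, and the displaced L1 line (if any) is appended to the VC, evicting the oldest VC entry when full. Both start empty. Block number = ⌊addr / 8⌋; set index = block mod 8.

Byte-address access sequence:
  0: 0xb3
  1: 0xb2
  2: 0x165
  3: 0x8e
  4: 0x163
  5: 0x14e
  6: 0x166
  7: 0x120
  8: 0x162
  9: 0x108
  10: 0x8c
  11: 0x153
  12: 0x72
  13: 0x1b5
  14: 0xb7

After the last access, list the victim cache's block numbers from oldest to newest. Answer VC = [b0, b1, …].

VC = [36, 41, 54, 14]

0: 0xb3 (blk 22, set 6) → MISS  vc=[]
1: 0xb2 (blk 22, set 6) → L1-HIT  vc=[]
2: 0x165 (blk 44, set 4) → MISS  vc=[]
3: 0x8e (blk 17, set 1) → MISS  vc=[]
4: 0x163 (blk 44, set 4) → L1-HIT  vc=[]
5: 0x14e (blk 41, set 1) → MISS  vc=[17]
6: 0x166 (blk 44, set 4) → L1-HIT  vc=[17]
7: 0x120 (blk 36, set 4) → MISS  vc=[17, 44]
8: 0x162 (blk 44, set 4) → VC-HIT  vc=[17, 36]
9: 0x108 (blk 33, set 1) → MISS  vc=[17, 36, 41]
10: 0x8c (blk 17, set 1) → VC-HIT  vc=[33, 36, 41]
11: 0x153 (blk 42, set 2) → MISS  vc=[33, 36, 41]
12: 0x72 (blk 14, set 6) → MISS  vc=[33, 36, 41, 22]
13: 0x1b5 (blk 54, set 6) → MISS  vc=[36, 41, 22, 14]
14: 0xb7 (blk 22, set 6) → VC-HIT  vc=[36, 41, 54, 14]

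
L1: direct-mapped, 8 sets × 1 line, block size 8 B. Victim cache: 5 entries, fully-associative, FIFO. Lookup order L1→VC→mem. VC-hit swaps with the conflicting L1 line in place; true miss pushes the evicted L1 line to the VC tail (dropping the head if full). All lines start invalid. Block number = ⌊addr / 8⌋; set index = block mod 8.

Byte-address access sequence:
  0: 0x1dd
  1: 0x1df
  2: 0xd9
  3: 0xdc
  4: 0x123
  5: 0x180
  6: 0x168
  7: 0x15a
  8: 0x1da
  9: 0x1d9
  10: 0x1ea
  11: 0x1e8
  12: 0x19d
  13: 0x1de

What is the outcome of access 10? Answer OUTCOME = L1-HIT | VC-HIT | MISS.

OUTCOME = MISS

  [0] addr=0x1dd blk=59 s=3: MISS | VC []
  [1] addr=0x1df blk=59 s=3: L1-HIT | VC []
  [2] addr=0xd9 blk=27 s=3: MISS | VC [59]
  [3] addr=0xdc blk=27 s=3: L1-HIT | VC [59]
  [4] addr=0x123 blk=36 s=4: MISS | VC [59]
  [5] addr=0x180 blk=48 s=0: MISS | VC [59]
  [6] addr=0x168 blk=45 s=5: MISS | VC [59]
  [7] addr=0x15a blk=43 s=3: MISS | VC [59, 27]
  [8] addr=0x1da blk=59 s=3: VC-HIT | VC [43, 27]
  [9] addr=0x1d9 blk=59 s=3: L1-HIT | VC [43, 27]
  [10] addr=0x1ea blk=61 s=5: MISS | VC [43, 27, 45]
  [11] addr=0x1e8 blk=61 s=5: L1-HIT | VC [43, 27, 45]
  [12] addr=0x19d blk=51 s=3: MISS | VC [43, 27, 45, 59]
  [13] addr=0x1de blk=59 s=3: VC-HIT | VC [43, 27, 45, 51]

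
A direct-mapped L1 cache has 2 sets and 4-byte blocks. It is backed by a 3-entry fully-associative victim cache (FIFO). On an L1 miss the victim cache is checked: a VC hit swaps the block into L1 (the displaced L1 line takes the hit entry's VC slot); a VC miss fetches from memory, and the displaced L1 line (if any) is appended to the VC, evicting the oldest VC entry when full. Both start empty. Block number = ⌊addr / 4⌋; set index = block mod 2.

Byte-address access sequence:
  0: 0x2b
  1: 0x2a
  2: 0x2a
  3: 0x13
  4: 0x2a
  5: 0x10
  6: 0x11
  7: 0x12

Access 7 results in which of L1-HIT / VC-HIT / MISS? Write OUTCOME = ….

OUTCOME = L1-HIT

0: 0x2b (blk 10, set 0) → MISS  vc=[]
1: 0x2a (blk 10, set 0) → L1-HIT  vc=[]
2: 0x2a (blk 10, set 0) → L1-HIT  vc=[]
3: 0x13 (blk 4, set 0) → MISS  vc=[10]
4: 0x2a (blk 10, set 0) → VC-HIT  vc=[4]
5: 0x10 (blk 4, set 0) → VC-HIT  vc=[10]
6: 0x11 (blk 4, set 0) → L1-HIT  vc=[10]
7: 0x12 (blk 4, set 0) → L1-HIT  vc=[10]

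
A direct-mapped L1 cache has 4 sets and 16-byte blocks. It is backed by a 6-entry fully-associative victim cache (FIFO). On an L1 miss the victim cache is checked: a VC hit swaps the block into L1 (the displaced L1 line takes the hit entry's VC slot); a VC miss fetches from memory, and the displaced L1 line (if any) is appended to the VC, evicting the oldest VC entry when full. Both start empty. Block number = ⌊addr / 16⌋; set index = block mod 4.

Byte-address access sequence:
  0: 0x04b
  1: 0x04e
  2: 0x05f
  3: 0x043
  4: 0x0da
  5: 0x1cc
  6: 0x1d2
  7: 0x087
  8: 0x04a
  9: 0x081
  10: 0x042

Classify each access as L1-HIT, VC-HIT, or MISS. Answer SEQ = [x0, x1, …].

0: 0x4b (blk 4, set 0) → MISS  vc=[]
1: 0x4e (blk 4, set 0) → L1-HIT  vc=[]
2: 0x5f (blk 5, set 1) → MISS  vc=[]
3: 0x43 (blk 4, set 0) → L1-HIT  vc=[]
4: 0xda (blk 13, set 1) → MISS  vc=[5]
5: 0x1cc (blk 28, set 0) → MISS  vc=[5, 4]
6: 0x1d2 (blk 29, set 1) → MISS  vc=[5, 4, 13]
7: 0x87 (blk 8, set 0) → MISS  vc=[5, 4, 13, 28]
8: 0x4a (blk 4, set 0) → VC-HIT  vc=[5, 8, 13, 28]
9: 0x81 (blk 8, set 0) → VC-HIT  vc=[5, 4, 13, 28]
10: 0x42 (blk 4, set 0) → VC-HIT  vc=[5, 8, 13, 28]

SEQ = [MISS, L1-HIT, MISS, L1-HIT, MISS, MISS, MISS, MISS, VC-HIT, VC-HIT, VC-HIT]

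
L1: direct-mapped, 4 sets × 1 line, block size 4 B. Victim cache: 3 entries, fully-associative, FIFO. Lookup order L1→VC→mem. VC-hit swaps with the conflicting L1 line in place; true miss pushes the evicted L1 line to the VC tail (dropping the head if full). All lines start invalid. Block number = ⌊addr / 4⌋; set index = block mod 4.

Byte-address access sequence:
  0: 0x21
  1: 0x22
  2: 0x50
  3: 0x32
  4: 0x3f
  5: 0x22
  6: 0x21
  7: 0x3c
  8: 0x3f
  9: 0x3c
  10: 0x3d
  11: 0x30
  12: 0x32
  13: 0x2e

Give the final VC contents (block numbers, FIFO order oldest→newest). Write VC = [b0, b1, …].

VC = [8, 20, 15]

  [0] addr=0x21 blk=8 s=0: MISS | VC []
  [1] addr=0x22 blk=8 s=0: L1-HIT | VC []
  [2] addr=0x50 blk=20 s=0: MISS | VC [8]
  [3] addr=0x32 blk=12 s=0: MISS | VC [8, 20]
  [4] addr=0x3f blk=15 s=3: MISS | VC [8, 20]
  [5] addr=0x22 blk=8 s=0: VC-HIT | VC [12, 20]
  [6] addr=0x21 blk=8 s=0: L1-HIT | VC [12, 20]
  [7] addr=0x3c blk=15 s=3: L1-HIT | VC [12, 20]
  [8] addr=0x3f blk=15 s=3: L1-HIT | VC [12, 20]
  [9] addr=0x3c blk=15 s=3: L1-HIT | VC [12, 20]
  [10] addr=0x3d blk=15 s=3: L1-HIT | VC [12, 20]
  [11] addr=0x30 blk=12 s=0: VC-HIT | VC [8, 20]
  [12] addr=0x32 blk=12 s=0: L1-HIT | VC [8, 20]
  [13] addr=0x2e blk=11 s=3: MISS | VC [8, 20, 15]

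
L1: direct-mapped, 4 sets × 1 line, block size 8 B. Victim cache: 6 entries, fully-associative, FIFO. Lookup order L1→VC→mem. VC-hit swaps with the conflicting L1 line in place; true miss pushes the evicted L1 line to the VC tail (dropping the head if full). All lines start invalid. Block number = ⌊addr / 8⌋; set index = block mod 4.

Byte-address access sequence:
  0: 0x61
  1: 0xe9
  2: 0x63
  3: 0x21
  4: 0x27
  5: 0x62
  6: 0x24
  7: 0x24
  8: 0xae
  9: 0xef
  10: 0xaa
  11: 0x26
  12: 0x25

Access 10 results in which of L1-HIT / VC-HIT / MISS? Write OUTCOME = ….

OUTCOME = VC-HIT

  [0] addr=0x61 blk=12 s=0: MISS | VC []
  [1] addr=0xe9 blk=29 s=1: MISS | VC []
  [2] addr=0x63 blk=12 s=0: L1-HIT | VC []
  [3] addr=0x21 blk=4 s=0: MISS | VC [12]
  [4] addr=0x27 blk=4 s=0: L1-HIT | VC [12]
  [5] addr=0x62 blk=12 s=0: VC-HIT | VC [4]
  [6] addr=0x24 blk=4 s=0: VC-HIT | VC [12]
  [7] addr=0x24 blk=4 s=0: L1-HIT | VC [12]
  [8] addr=0xae blk=21 s=1: MISS | VC [12, 29]
  [9] addr=0xef blk=29 s=1: VC-HIT | VC [12, 21]
  [10] addr=0xaa blk=21 s=1: VC-HIT | VC [12, 29]
  [11] addr=0x26 blk=4 s=0: L1-HIT | VC [12, 29]
  [12] addr=0x25 blk=4 s=0: L1-HIT | VC [12, 29]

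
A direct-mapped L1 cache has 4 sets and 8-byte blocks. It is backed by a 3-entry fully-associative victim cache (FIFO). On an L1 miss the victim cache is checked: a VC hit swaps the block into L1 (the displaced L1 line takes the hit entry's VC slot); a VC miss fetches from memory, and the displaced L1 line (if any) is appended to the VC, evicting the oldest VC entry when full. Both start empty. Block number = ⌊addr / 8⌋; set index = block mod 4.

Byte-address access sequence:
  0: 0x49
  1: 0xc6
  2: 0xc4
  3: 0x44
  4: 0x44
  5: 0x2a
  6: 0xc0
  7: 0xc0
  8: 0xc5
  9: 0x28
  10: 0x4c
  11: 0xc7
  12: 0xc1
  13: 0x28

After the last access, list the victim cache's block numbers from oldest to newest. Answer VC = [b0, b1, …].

0: 0x49 (blk 9, set 1) → MISS  vc=[]
1: 0xc6 (blk 24, set 0) → MISS  vc=[]
2: 0xc4 (blk 24, set 0) → L1-HIT  vc=[]
3: 0x44 (blk 8, set 0) → MISS  vc=[24]
4: 0x44 (blk 8, set 0) → L1-HIT  vc=[24]
5: 0x2a (blk 5, set 1) → MISS  vc=[24, 9]
6: 0xc0 (blk 24, set 0) → VC-HIT  vc=[8, 9]
7: 0xc0 (blk 24, set 0) → L1-HIT  vc=[8, 9]
8: 0xc5 (blk 24, set 0) → L1-HIT  vc=[8, 9]
9: 0x28 (blk 5, set 1) → L1-HIT  vc=[8, 9]
10: 0x4c (blk 9, set 1) → VC-HIT  vc=[8, 5]
11: 0xc7 (blk 24, set 0) → L1-HIT  vc=[8, 5]
12: 0xc1 (blk 24, set 0) → L1-HIT  vc=[8, 5]
13: 0x28 (blk 5, set 1) → VC-HIT  vc=[8, 9]

VC = [8, 9]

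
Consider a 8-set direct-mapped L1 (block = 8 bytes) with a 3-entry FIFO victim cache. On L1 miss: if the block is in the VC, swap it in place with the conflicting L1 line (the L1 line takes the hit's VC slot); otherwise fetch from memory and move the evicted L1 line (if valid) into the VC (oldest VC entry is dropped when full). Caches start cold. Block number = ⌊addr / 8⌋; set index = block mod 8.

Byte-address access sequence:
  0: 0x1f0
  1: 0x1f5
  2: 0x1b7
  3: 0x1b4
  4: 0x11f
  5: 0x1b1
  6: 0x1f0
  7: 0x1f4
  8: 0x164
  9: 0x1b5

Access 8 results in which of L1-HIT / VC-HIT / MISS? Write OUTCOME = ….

0: 0x1f0 (blk 62, set 6) → MISS  vc=[]
1: 0x1f5 (blk 62, set 6) → L1-HIT  vc=[]
2: 0x1b7 (blk 54, set 6) → MISS  vc=[62]
3: 0x1b4 (blk 54, set 6) → L1-HIT  vc=[62]
4: 0x11f (blk 35, set 3) → MISS  vc=[62]
5: 0x1b1 (blk 54, set 6) → L1-HIT  vc=[62]
6: 0x1f0 (blk 62, set 6) → VC-HIT  vc=[54]
7: 0x1f4 (blk 62, set 6) → L1-HIT  vc=[54]
8: 0x164 (blk 44, set 4) → MISS  vc=[54]
9: 0x1b5 (blk 54, set 6) → VC-HIT  vc=[62]

OUTCOME = MISS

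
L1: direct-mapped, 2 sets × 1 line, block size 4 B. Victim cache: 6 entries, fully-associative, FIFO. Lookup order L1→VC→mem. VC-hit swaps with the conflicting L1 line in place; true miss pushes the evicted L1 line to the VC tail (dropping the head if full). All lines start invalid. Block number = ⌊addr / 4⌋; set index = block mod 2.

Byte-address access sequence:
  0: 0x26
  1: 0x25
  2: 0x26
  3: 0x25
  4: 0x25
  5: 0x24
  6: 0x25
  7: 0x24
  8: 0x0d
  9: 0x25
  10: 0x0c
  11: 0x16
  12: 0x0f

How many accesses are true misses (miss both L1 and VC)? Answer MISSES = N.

MISSES = 3

#0 0x26→b9/s1 MISS; vc=[]
#1 0x25→b9/s1 L1-HIT; vc=[]
#2 0x26→b9/s1 L1-HIT; vc=[]
#3 0x25→b9/s1 L1-HIT; vc=[]
#4 0x25→b9/s1 L1-HIT; vc=[]
#5 0x24→b9/s1 L1-HIT; vc=[]
#6 0x25→b9/s1 L1-HIT; vc=[]
#7 0x24→b9/s1 L1-HIT; vc=[]
#8 0xd→b3/s1 MISS; vc=[9]
#9 0x25→b9/s1 VC-HIT; vc=[3]
#10 0xc→b3/s1 VC-HIT; vc=[9]
#11 0x16→b5/s1 MISS; vc=[9,3]
#12 0xf→b3/s1 VC-HIT; vc=[9,5]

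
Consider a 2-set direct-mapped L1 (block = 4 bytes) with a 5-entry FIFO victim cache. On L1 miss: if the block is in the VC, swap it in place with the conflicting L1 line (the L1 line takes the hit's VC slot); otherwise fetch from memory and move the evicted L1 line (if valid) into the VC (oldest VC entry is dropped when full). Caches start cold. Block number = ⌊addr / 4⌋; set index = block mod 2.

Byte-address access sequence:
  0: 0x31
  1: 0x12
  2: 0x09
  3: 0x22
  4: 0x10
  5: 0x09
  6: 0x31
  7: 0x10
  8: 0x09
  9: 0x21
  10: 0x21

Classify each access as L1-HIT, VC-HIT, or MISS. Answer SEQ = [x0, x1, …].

SEQ = [MISS, MISS, MISS, MISS, VC-HIT, VC-HIT, VC-HIT, VC-HIT, VC-HIT, VC-HIT, L1-HIT]

#0 0x31→b12/s0 MISS; vc=[]
#1 0x12→b4/s0 MISS; vc=[12]
#2 0x9→b2/s0 MISS; vc=[12,4]
#3 0x22→b8/s0 MISS; vc=[12,4,2]
#4 0x10→b4/s0 VC-HIT; vc=[12,8,2]
#5 0x9→b2/s0 VC-HIT; vc=[12,8,4]
#6 0x31→b12/s0 VC-HIT; vc=[2,8,4]
#7 0x10→b4/s0 VC-HIT; vc=[2,8,12]
#8 0x9→b2/s0 VC-HIT; vc=[4,8,12]
#9 0x21→b8/s0 VC-HIT; vc=[4,2,12]
#10 0x21→b8/s0 L1-HIT; vc=[4,2,12]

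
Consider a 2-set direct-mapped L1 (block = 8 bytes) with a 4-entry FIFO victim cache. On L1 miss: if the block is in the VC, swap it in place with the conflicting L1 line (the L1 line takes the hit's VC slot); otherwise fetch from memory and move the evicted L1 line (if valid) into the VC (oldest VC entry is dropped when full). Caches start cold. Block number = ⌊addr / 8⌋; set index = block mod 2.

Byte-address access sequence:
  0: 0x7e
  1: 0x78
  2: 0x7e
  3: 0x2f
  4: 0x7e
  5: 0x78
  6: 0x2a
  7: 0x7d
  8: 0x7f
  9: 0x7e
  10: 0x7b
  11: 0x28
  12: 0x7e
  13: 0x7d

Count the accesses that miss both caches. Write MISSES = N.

MISSES = 2

0: 0x7e (blk 15, set 1) → MISS  vc=[]
1: 0x78 (blk 15, set 1) → L1-HIT  vc=[]
2: 0x7e (blk 15, set 1) → L1-HIT  vc=[]
3: 0x2f (blk 5, set 1) → MISS  vc=[15]
4: 0x7e (blk 15, set 1) → VC-HIT  vc=[5]
5: 0x78 (blk 15, set 1) → L1-HIT  vc=[5]
6: 0x2a (blk 5, set 1) → VC-HIT  vc=[15]
7: 0x7d (blk 15, set 1) → VC-HIT  vc=[5]
8: 0x7f (blk 15, set 1) → L1-HIT  vc=[5]
9: 0x7e (blk 15, set 1) → L1-HIT  vc=[5]
10: 0x7b (blk 15, set 1) → L1-HIT  vc=[5]
11: 0x28 (blk 5, set 1) → VC-HIT  vc=[15]
12: 0x7e (blk 15, set 1) → VC-HIT  vc=[5]
13: 0x7d (blk 15, set 1) → L1-HIT  vc=[5]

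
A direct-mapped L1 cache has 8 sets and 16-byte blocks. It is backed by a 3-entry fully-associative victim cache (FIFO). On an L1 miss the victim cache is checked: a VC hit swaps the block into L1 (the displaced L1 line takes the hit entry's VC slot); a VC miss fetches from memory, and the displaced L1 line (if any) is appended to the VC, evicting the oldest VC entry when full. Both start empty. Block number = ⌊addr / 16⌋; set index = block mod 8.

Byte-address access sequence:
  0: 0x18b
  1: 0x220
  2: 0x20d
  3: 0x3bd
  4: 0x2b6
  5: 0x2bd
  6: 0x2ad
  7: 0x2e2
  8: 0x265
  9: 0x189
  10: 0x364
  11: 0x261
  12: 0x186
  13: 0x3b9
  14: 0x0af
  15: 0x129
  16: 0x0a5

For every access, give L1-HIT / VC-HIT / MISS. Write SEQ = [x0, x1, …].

SEQ = [MISS, MISS, MISS, MISS, MISS, L1-HIT, MISS, MISS, MISS, MISS, MISS, VC-HIT, L1-HIT, MISS, MISS, MISS, VC-HIT]

  [0] addr=0x18b blk=24 s=0: MISS | VC []
  [1] addr=0x220 blk=34 s=2: MISS | VC []
  [2] addr=0x20d blk=32 s=0: MISS | VC [24]
  [3] addr=0x3bd blk=59 s=3: MISS | VC [24]
  [4] addr=0x2b6 blk=43 s=3: MISS | VC [24, 59]
  [5] addr=0x2bd blk=43 s=3: L1-HIT | VC [24, 59]
  [6] addr=0x2ad blk=42 s=2: MISS | VC [24, 59, 34]
  [7] addr=0x2e2 blk=46 s=6: MISS | VC [24, 59, 34]
  [8] addr=0x265 blk=38 s=6: MISS | VC [59, 34, 46]
  [9] addr=0x189 blk=24 s=0: MISS | VC [34, 46, 32]
  [10] addr=0x364 blk=54 s=6: MISS | VC [46, 32, 38]
  [11] addr=0x261 blk=38 s=6: VC-HIT | VC [46, 32, 54]
  [12] addr=0x186 blk=24 s=0: L1-HIT | VC [46, 32, 54]
  [13] addr=0x3b9 blk=59 s=3: MISS | VC [32, 54, 43]
  [14] addr=0xaf blk=10 s=2: MISS | VC [54, 43, 42]
  [15] addr=0x129 blk=18 s=2: MISS | VC [43, 42, 10]
  [16] addr=0xa5 blk=10 s=2: VC-HIT | VC [43, 42, 18]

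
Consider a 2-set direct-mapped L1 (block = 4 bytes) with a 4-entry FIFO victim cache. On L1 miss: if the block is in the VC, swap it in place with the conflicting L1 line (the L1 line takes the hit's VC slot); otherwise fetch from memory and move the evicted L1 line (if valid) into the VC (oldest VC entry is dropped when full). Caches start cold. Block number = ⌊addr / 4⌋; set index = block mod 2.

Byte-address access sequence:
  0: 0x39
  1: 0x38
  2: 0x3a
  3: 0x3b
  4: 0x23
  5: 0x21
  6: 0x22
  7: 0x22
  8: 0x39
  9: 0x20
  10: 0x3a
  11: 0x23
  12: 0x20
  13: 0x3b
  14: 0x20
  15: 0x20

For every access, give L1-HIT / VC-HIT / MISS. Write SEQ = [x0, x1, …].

SEQ = [MISS, L1-HIT, L1-HIT, L1-HIT, MISS, L1-HIT, L1-HIT, L1-HIT, VC-HIT, VC-HIT, VC-HIT, VC-HIT, L1-HIT, VC-HIT, VC-HIT, L1-HIT]

0: 0x39 (blk 14, set 0) → MISS  vc=[]
1: 0x38 (blk 14, set 0) → L1-HIT  vc=[]
2: 0x3a (blk 14, set 0) → L1-HIT  vc=[]
3: 0x3b (blk 14, set 0) → L1-HIT  vc=[]
4: 0x23 (blk 8, set 0) → MISS  vc=[14]
5: 0x21 (blk 8, set 0) → L1-HIT  vc=[14]
6: 0x22 (blk 8, set 0) → L1-HIT  vc=[14]
7: 0x22 (blk 8, set 0) → L1-HIT  vc=[14]
8: 0x39 (blk 14, set 0) → VC-HIT  vc=[8]
9: 0x20 (blk 8, set 0) → VC-HIT  vc=[14]
10: 0x3a (blk 14, set 0) → VC-HIT  vc=[8]
11: 0x23 (blk 8, set 0) → VC-HIT  vc=[14]
12: 0x20 (blk 8, set 0) → L1-HIT  vc=[14]
13: 0x3b (blk 14, set 0) → VC-HIT  vc=[8]
14: 0x20 (blk 8, set 0) → VC-HIT  vc=[14]
15: 0x20 (blk 8, set 0) → L1-HIT  vc=[14]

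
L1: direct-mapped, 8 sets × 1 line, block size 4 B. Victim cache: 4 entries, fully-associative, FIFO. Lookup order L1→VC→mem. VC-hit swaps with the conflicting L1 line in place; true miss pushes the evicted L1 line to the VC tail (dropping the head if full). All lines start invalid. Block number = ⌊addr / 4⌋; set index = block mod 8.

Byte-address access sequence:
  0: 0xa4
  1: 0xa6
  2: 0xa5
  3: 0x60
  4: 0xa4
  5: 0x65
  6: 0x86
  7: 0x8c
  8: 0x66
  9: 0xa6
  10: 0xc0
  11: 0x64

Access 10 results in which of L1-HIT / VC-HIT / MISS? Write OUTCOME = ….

OUTCOME = MISS

#0 0xa4→b41/s1 MISS; vc=[]
#1 0xa6→b41/s1 L1-HIT; vc=[]
#2 0xa5→b41/s1 L1-HIT; vc=[]
#3 0x60→b24/s0 MISS; vc=[]
#4 0xa4→b41/s1 L1-HIT; vc=[]
#5 0x65→b25/s1 MISS; vc=[41]
#6 0x86→b33/s1 MISS; vc=[41,25]
#7 0x8c→b35/s3 MISS; vc=[41,25]
#8 0x66→b25/s1 VC-HIT; vc=[41,33]
#9 0xa6→b41/s1 VC-HIT; vc=[25,33]
#10 0xc0→b48/s0 MISS; vc=[25,33,24]
#11 0x64→b25/s1 VC-HIT; vc=[41,33,24]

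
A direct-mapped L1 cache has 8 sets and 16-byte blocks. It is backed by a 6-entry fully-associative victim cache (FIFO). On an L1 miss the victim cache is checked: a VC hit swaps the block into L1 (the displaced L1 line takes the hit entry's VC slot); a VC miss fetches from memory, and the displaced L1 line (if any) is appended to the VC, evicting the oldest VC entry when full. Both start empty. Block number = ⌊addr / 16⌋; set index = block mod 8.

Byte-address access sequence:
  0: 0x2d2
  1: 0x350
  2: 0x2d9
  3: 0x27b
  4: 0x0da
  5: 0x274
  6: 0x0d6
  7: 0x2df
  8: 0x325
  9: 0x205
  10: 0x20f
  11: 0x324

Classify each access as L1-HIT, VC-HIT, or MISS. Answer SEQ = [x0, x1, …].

  [0] addr=0x2d2 blk=45 s=5: MISS | VC []
  [1] addr=0x350 blk=53 s=5: MISS | VC [45]
  [2] addr=0x2d9 blk=45 s=5: VC-HIT | VC [53]
  [3] addr=0x27b blk=39 s=7: MISS | VC [53]
  [4] addr=0xda blk=13 s=5: MISS | VC [53, 45]
  [5] addr=0x274 blk=39 s=7: L1-HIT | VC [53, 45]
  [6] addr=0xd6 blk=13 s=5: L1-HIT | VC [53, 45]
  [7] addr=0x2df blk=45 s=5: VC-HIT | VC [53, 13]
  [8] addr=0x325 blk=50 s=2: MISS | VC [53, 13]
  [9] addr=0x205 blk=32 s=0: MISS | VC [53, 13]
  [10] addr=0x20f blk=32 s=0: L1-HIT | VC [53, 13]
  [11] addr=0x324 blk=50 s=2: L1-HIT | VC [53, 13]

SEQ = [MISS, MISS, VC-HIT, MISS, MISS, L1-HIT, L1-HIT, VC-HIT, MISS, MISS, L1-HIT, L1-HIT]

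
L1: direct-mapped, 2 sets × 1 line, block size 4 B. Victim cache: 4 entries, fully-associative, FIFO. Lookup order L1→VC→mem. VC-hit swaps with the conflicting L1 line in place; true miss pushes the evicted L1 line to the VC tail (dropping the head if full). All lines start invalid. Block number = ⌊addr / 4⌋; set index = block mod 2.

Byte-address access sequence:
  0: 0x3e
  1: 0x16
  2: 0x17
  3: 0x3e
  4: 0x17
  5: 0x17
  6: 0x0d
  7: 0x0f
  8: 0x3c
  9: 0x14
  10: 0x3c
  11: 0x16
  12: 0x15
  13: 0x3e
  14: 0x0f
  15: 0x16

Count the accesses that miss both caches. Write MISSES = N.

MISSES = 3

#0 0x3e→b15/s1 MISS; vc=[]
#1 0x16→b5/s1 MISS; vc=[15]
#2 0x17→b5/s1 L1-HIT; vc=[15]
#3 0x3e→b15/s1 VC-HIT; vc=[5]
#4 0x17→b5/s1 VC-HIT; vc=[15]
#5 0x17→b5/s1 L1-HIT; vc=[15]
#6 0xd→b3/s1 MISS; vc=[15,5]
#7 0xf→b3/s1 L1-HIT; vc=[15,5]
#8 0x3c→b15/s1 VC-HIT; vc=[3,5]
#9 0x14→b5/s1 VC-HIT; vc=[3,15]
#10 0x3c→b15/s1 VC-HIT; vc=[3,5]
#11 0x16→b5/s1 VC-HIT; vc=[3,15]
#12 0x15→b5/s1 L1-HIT; vc=[3,15]
#13 0x3e→b15/s1 VC-HIT; vc=[3,5]
#14 0xf→b3/s1 VC-HIT; vc=[15,5]
#15 0x16→b5/s1 VC-HIT; vc=[15,3]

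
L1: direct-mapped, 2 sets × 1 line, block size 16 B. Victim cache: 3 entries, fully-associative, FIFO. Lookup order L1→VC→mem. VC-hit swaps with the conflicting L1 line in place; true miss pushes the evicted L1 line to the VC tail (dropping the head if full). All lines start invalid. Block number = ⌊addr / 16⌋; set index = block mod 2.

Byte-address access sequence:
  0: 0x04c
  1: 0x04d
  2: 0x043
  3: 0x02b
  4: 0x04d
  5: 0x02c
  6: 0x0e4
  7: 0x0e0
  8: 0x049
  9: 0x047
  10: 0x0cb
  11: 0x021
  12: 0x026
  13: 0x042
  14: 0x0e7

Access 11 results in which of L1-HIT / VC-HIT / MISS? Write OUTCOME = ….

#0 0x4c→b4/s0 MISS; vc=[]
#1 0x4d→b4/s0 L1-HIT; vc=[]
#2 0x43→b4/s0 L1-HIT; vc=[]
#3 0x2b→b2/s0 MISS; vc=[4]
#4 0x4d→b4/s0 VC-HIT; vc=[2]
#5 0x2c→b2/s0 VC-HIT; vc=[4]
#6 0xe4→b14/s0 MISS; vc=[4,2]
#7 0xe0→b14/s0 L1-HIT; vc=[4,2]
#8 0x49→b4/s0 VC-HIT; vc=[14,2]
#9 0x47→b4/s0 L1-HIT; vc=[14,2]
#10 0xcb→b12/s0 MISS; vc=[14,2,4]
#11 0x21→b2/s0 VC-HIT; vc=[14,12,4]
#12 0x26→b2/s0 L1-HIT; vc=[14,12,4]
#13 0x42→b4/s0 VC-HIT; vc=[14,12,2]
#14 0xe7→b14/s0 VC-HIT; vc=[4,12,2]

OUTCOME = VC-HIT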